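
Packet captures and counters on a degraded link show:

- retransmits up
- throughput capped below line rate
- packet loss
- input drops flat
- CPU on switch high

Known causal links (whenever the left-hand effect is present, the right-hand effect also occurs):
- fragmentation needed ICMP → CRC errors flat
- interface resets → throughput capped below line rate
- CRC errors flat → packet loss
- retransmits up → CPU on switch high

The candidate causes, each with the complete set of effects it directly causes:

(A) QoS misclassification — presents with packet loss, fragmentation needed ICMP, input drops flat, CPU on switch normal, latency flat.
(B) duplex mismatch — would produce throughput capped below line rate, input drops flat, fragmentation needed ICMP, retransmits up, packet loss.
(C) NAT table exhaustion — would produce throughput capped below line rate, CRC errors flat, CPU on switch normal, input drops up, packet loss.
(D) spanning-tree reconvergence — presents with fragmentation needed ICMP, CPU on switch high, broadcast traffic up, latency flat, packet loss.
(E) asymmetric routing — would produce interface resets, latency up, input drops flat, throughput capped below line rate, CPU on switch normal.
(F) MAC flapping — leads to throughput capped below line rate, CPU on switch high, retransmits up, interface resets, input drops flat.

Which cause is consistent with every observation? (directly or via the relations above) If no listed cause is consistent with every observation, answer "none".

B

Checking each candidate against the observations:
(A) QoS misclassification — fails on retransmits up, throughput capped below line rate, CPU on switch high (predicts CPU on switch normal, not CPU on switch high)
(B) duplex mismatch — accounts for every observation (CPU on switch high via retransmits up → CPU on switch high)
(C) NAT table exhaustion — retransmits up -; throughput capped below line rate +; packet loss +; input drops flat -; CPU on switch high -
(D) spanning-tree reconvergence — does not account for retransmits up, throughput capped below line rate, input drops flat
(E) asymmetric routing — retransmits up -; throughput capped below line rate +; packet loss -; input drops flat +; CPU on switch high -
(F) MAC flapping — retransmits up +; throughput capped below line rate +; packet loss -; input drops flat +; CPU on switch high +
(B) is the only candidate with no mismatches.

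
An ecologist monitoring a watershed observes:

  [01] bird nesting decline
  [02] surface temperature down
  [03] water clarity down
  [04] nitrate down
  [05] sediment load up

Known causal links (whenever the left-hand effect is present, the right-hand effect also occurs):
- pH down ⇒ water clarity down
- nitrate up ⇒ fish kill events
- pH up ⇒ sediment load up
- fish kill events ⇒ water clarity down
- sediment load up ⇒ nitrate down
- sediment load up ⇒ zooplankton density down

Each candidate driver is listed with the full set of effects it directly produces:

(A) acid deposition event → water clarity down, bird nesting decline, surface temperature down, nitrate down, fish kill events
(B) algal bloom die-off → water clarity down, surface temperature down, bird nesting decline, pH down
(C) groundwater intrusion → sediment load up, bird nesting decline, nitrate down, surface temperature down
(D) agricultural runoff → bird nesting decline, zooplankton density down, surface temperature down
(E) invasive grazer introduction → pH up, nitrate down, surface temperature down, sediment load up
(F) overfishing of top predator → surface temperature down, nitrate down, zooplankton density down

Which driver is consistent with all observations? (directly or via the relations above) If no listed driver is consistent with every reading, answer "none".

none

Testing each hypothesis:
(A) acid deposition event — bird nesting decline ✓; surface temperature down ✓; water clarity down ✓; nitrate down ✓; sediment load up ✗
(B) algal bloom die-off — does not account for nitrate down, sediment load up
(C) groundwater intrusion — bird nesting decline ✓; surface temperature down ✓; water clarity down ✗; nitrate down ✓; sediment load up ✓
(D) agricultural runoff — bird nesting decline ✓; surface temperature down ✓; water clarity down ✗; nitrate down ✗; sediment load up ✗
(E) invasive grazer introduction — bird nesting decline ✗; surface temperature down ✓; water clarity down ✗; nitrate down ✓; sediment load up ✓
(F) overfishing of top predator — does not account for bird nesting decline, water clarity down, sediment load up
No candidate is consistent with all observations.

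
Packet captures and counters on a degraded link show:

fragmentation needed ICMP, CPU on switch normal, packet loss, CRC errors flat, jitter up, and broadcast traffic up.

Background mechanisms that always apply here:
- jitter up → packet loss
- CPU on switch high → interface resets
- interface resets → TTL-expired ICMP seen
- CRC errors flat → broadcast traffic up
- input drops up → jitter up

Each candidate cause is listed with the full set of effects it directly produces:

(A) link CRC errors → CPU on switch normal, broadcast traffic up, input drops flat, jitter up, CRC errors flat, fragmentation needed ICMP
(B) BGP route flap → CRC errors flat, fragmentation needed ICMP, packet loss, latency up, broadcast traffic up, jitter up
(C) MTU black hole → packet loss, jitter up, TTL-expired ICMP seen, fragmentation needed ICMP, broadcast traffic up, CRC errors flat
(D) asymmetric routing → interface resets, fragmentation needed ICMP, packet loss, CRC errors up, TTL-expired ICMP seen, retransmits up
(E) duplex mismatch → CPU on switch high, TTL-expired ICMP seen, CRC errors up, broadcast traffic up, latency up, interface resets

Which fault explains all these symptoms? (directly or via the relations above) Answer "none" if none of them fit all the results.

For each candidate, compare predicted effects to what was observed:
(A) link CRC errors — fragmentation needed ICMP +; CPU on switch normal +; packet loss + (via jitter up → packet loss); CRC errors flat +; jitter up +; broadcast traffic up +
(B) BGP route flap — fragmentation needed ICMP +; CPU on switch normal -; packet loss +; CRC errors flat +; jitter up +; broadcast traffic up +
(C) MTU black hole — does not account for CPU on switch normal
(D) asymmetric routing — fragmentation needed ICMP +; CPU on switch normal -; packet loss +; CRC errors flat -; jitter up -; broadcast traffic up -
(E) duplex mismatch — fails on fragmentation needed ICMP, CPU on switch normal, packet loss, CRC errors flat, jitter up (predicts CPU on switch high, not CPU on switch normal; predicts CRC errors up, not CRC errors flat)
(A) is the only candidate with no mismatches.

A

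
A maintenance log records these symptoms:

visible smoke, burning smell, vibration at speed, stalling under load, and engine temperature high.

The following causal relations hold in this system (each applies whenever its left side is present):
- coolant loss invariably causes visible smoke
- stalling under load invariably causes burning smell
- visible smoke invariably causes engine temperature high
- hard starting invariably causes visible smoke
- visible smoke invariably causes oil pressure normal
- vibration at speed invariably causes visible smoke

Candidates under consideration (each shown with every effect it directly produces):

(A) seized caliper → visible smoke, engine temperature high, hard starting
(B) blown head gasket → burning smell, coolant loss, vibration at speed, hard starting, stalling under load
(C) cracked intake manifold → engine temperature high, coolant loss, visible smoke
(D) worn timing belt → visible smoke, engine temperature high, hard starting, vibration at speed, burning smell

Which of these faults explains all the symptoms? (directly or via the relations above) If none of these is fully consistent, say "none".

B

For each candidate, compare predicted effects to what was observed:
(A) seized caliper — does not account for burning smell, vibration at speed, stalling under load
(B) blown head gasket — visible smoke + (by vibration at speed → visible smoke); burning smell +; vibration at speed +; stalling under load +; engine temperature high + (by vibration at speed → visible smoke → engine temperature high)
(C) cracked intake manifold — visible smoke +; burning smell -; vibration at speed -; stalling under load -; engine temperature high +
(D) worn timing belt — does not account for stalling under load
Only (B) is consistent with every observation.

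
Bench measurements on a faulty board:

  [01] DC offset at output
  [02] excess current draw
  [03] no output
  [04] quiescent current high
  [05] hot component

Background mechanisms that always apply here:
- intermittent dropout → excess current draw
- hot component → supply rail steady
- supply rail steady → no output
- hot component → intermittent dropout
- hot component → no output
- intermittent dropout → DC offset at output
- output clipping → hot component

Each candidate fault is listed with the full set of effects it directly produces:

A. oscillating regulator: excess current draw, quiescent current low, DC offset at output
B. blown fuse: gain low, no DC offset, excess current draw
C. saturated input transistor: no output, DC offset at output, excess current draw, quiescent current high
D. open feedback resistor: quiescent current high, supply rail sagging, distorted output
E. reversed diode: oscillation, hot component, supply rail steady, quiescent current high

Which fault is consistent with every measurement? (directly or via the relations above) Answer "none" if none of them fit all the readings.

Testing each hypothesis:
(A) oscillating regulator — DC offset at output match; excess current draw match; no output miss; quiescent current high miss; hot component miss
(B) blown fuse — DC offset at output miss; excess current draw match; no output miss; quiescent current high miss; hot component miss
(C) saturated input transistor — DC offset at output match; excess current draw match; no output match; quiescent current high match; hot component miss
(D) open feedback resistor — does not account for DC offset at output, excess current draw, no output, hot component
(E) reversed diode — accounts for every observation (DC offset at output by hot component → intermittent dropout → DC offset at output)
(E) alone accounts for all the evidence.

E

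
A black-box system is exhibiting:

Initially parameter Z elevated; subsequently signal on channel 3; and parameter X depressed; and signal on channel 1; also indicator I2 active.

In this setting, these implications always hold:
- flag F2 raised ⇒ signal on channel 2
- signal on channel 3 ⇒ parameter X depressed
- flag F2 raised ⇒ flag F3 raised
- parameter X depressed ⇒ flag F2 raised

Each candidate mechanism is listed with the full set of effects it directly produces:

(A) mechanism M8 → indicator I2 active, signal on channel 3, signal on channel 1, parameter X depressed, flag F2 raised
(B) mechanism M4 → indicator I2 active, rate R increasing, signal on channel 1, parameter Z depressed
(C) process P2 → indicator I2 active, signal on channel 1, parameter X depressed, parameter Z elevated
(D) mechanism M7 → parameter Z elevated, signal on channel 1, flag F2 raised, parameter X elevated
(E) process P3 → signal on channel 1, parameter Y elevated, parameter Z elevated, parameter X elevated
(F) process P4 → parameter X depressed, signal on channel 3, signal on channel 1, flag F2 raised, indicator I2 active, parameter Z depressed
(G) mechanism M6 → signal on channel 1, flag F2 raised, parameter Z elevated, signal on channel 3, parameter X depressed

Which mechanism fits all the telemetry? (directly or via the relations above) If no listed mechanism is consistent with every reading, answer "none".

none

For each candidate, compare predicted effects to what was observed:
(A) mechanism M8 — does not account for parameter Z elevated
(B) mechanism M4 — fails on parameter Z elevated, signal on channel 3, parameter X depressed (predicts parameter Z depressed, not parameter Z elevated)
(C) process P2 — parameter Z elevated +; signal on channel 3 -; parameter X depressed +; signal on channel 1 +; indicator I2 active +
(D) mechanism M7 — parameter Z elevated +; signal on channel 3 -; parameter X depressed -; signal on channel 1 +; indicator I2 active -
(E) process P3 — parameter Z elevated +; signal on channel 3 -; parameter X depressed -; signal on channel 1 +; indicator I2 active -
(F) process P4 — fails on parameter Z elevated (predicts parameter Z depressed, not parameter Z elevated)
(G) mechanism M6 — parameter Z elevated +; signal on channel 3 +; parameter X depressed +; signal on channel 1 +; indicator I2 active -
None of the listed candidates fits everything.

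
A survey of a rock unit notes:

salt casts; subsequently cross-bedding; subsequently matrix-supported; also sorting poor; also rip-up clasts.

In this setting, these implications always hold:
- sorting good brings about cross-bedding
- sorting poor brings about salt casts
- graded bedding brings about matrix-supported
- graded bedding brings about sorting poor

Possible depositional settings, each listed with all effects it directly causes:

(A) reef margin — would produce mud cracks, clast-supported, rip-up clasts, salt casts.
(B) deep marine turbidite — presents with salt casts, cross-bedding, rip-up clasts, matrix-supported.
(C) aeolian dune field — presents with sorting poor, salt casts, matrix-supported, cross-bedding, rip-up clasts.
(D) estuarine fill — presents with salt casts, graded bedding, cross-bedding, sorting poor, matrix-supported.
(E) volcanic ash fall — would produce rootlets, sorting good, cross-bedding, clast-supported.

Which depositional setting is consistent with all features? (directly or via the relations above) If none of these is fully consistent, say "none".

Per-candidate check:
(A) reef margin — salt casts match; cross-bedding miss; matrix-supported miss; sorting poor miss; rip-up clasts match
(B) deep marine turbidite — salt casts match; cross-bedding match; matrix-supported match; sorting poor miss; rip-up clasts match
(C) aeolian dune field — salt casts match; cross-bedding match; matrix-supported match; sorting poor match; rip-up clasts match
(D) estuarine fill — does not account for rip-up clasts
(E) volcanic ash fall — salt casts miss; cross-bedding match; matrix-supported miss; sorting poor miss; rip-up clasts miss
Only (C) is consistent with every observation.

C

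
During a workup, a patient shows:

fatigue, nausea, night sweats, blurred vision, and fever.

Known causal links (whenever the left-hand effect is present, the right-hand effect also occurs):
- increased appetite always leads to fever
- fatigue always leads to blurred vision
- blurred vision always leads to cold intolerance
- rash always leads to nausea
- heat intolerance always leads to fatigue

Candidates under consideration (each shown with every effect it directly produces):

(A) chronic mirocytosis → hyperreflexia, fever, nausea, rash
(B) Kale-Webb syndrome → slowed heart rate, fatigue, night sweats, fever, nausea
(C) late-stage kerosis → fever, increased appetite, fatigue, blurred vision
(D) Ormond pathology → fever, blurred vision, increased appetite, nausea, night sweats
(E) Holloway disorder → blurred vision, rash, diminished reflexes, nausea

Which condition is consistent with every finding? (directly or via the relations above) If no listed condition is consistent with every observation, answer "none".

For each candidate, compare predicted effects to what was observed:
(A) chronic mirocytosis — does not account for fatigue, night sweats, blurred vision
(B) Kale-Webb syndrome — accounts for every observation (blurred vision by fatigue → blurred vision)
(C) late-stage kerosis — fatigue match; nausea miss; night sweats miss; blurred vision match; fever match
(D) Ormond pathology — does not account for fatigue
(E) Holloway disorder — does not account for fatigue, night sweats, fever
(B) is the only candidate with no mismatches.

B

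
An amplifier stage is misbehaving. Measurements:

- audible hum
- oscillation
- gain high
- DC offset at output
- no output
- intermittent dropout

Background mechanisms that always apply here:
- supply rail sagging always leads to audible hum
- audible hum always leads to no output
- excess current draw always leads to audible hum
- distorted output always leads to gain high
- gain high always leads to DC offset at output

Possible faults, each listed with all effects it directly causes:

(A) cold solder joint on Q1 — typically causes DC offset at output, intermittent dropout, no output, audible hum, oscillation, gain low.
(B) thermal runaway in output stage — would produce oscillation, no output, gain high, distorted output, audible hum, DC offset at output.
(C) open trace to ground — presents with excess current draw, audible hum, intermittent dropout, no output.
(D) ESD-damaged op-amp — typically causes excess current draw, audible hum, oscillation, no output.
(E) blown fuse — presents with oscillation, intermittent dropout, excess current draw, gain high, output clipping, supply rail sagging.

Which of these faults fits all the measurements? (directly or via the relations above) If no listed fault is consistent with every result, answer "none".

Per-candidate check:
(A) cold solder joint on Q1 — audible hum ✓; oscillation ✓; gain high ✗; DC offset at output ✓; no output ✓; intermittent dropout ✓
(B) thermal runaway in output stage — audible hum ✓; oscillation ✓; gain high ✓; DC offset at output ✓; no output ✓; intermittent dropout ✗
(C) open trace to ground — audible hum ✓; oscillation ✗; gain high ✗; DC offset at output ✗; no output ✓; intermittent dropout ✓
(D) ESD-damaged op-amp — does not account for gain high, DC offset at output, intermittent dropout
(E) blown fuse — audible hum ✓ (via excess current draw → audible hum); oscillation ✓; gain high ✓; DC offset at output ✓ (via gain high → DC offset at output); no output ✓ (via excess current draw → audible hum → no output); intermittent dropout ✓
(E) is the only candidate with no mismatches.

E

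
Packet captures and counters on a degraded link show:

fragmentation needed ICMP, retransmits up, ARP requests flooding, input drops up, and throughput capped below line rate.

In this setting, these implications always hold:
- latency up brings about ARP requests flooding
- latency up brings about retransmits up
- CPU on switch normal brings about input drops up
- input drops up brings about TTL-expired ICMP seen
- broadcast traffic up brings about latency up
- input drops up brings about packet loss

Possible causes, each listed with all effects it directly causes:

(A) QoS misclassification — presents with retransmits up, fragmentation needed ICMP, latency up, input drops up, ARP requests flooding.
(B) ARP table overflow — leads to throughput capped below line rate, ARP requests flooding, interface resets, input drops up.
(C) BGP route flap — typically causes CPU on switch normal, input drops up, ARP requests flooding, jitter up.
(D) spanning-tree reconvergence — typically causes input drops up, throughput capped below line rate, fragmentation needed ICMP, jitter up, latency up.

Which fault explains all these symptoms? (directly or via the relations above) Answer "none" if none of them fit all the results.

D

Per-candidate check:
(A) QoS misclassification — fragmentation needed ICMP yes; retransmits up yes; ARP requests flooding yes; input drops up yes; throughput capped below line rate NO
(B) ARP table overflow — fragmentation needed ICMP NO; retransmits up NO; ARP requests flooding yes; input drops up yes; throughput capped below line rate yes
(C) BGP route flap — does not account for fragmentation needed ICMP, retransmits up, throughput capped below line rate
(D) spanning-tree reconvergence — accounts for every observation (retransmits up by latency up → retransmits up)
Only (D) is consistent with every observation.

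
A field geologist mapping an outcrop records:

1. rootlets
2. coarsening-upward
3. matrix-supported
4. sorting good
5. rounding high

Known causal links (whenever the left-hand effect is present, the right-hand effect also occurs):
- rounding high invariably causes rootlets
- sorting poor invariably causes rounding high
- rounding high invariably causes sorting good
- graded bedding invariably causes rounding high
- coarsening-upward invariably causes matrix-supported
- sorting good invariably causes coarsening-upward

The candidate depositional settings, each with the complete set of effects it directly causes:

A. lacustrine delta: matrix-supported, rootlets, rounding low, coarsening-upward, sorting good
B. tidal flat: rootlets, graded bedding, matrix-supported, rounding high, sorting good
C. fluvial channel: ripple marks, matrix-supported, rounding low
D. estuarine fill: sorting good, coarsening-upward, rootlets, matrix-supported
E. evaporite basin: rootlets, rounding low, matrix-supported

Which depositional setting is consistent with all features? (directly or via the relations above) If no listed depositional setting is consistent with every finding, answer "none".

B

Per-candidate check:
(A) lacustrine delta — rootlets match; coarsening-upward match; matrix-supported match; sorting good match; rounding high miss
(B) tidal flat — accounts for every observation (coarsening-upward through sorting good → coarsening-upward)
(C) fluvial channel — rootlets miss; coarsening-upward miss; matrix-supported match; sorting good miss; rounding high miss
(D) estuarine fill — does not account for rounding high
(E) evaporite basin — rootlets match; coarsening-upward miss; matrix-supported match; sorting good miss; rounding high miss
(B) is the only candidate with no mismatches.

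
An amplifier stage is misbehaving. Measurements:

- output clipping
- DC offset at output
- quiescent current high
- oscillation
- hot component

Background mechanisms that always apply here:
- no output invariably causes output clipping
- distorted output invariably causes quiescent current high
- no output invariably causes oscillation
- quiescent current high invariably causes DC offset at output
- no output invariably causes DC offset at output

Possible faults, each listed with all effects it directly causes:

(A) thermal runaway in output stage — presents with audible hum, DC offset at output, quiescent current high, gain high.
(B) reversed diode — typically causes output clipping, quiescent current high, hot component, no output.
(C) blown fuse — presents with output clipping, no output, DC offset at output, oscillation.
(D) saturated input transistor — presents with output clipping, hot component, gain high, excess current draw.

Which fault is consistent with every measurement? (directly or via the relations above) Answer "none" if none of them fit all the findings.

Checking each candidate against the observations:
(A) thermal runaway in output stage — does not account for output clipping, oscillation, hot component
(B) reversed diode — output clipping ✓; DC offset at output ✓ (by quiescent current high → DC offset at output); quiescent current high ✓; oscillation ✓ (by no output → oscillation); hot component ✓
(C) blown fuse — does not account for quiescent current high, hot component
(D) saturated input transistor — output clipping ✓; DC offset at output ✗; quiescent current high ✗; oscillation ✗; hot component ✓
Only (B) is consistent with every observation.

B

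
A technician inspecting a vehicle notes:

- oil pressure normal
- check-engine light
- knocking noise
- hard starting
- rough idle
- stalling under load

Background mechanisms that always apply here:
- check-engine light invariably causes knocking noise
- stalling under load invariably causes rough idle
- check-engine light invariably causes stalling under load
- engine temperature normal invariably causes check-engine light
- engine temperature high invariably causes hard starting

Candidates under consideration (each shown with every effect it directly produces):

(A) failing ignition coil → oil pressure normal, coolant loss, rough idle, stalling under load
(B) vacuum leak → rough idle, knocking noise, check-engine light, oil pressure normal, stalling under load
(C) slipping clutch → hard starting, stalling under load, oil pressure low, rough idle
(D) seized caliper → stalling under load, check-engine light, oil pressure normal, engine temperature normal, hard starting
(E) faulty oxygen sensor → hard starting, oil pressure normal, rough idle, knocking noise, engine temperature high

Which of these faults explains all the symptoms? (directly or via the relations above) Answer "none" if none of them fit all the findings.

Checking each candidate against the observations:
(A) failing ignition coil — oil pressure normal match; check-engine light miss; knocking noise miss; hard starting miss; rough idle match; stalling under load match
(B) vacuum leak — does not account for hard starting
(C) slipping clutch — oil pressure normal miss; check-engine light miss; knocking noise miss; hard starting match; rough idle match; stalling under load match
(D) seized caliper — accounts for every observation (knocking noise via check-engine light → knocking noise)
(E) faulty oxygen sensor — does not account for check-engine light, stalling under load
(D) is the only candidate with no mismatches.

D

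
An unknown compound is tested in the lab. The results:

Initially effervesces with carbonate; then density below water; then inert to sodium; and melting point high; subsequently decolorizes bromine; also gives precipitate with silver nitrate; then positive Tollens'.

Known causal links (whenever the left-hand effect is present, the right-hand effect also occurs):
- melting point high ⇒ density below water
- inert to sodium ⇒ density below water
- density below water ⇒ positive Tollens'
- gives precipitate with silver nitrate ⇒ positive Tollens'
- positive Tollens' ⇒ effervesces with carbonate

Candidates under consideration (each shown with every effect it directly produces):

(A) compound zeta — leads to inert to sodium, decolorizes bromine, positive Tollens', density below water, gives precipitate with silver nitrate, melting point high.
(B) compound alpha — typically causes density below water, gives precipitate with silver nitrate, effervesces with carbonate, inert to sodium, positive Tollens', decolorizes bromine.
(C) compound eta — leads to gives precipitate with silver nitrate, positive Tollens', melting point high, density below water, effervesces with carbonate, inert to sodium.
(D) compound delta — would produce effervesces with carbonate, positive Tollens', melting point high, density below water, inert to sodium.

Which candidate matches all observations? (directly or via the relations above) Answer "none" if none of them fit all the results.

For each candidate, compare predicted effects to what was observed:
(A) compound zeta — accounts for every observation (effervesces with carbonate by positive Tollens' → effervesces with carbonate)
(B) compound alpha — effervesces with carbonate match; density below water match; inert to sodium match; melting point high miss; decolorizes bromine match; gives precipitate with silver nitrate match; positive Tollens' match
(C) compound eta — does not account for decolorizes bromine
(D) compound delta — effervesces with carbonate match; density below water match; inert to sodium match; melting point high match; decolorizes bromine miss; gives precipitate with silver nitrate miss; positive Tollens' match
(A) alone accounts for all the evidence.

A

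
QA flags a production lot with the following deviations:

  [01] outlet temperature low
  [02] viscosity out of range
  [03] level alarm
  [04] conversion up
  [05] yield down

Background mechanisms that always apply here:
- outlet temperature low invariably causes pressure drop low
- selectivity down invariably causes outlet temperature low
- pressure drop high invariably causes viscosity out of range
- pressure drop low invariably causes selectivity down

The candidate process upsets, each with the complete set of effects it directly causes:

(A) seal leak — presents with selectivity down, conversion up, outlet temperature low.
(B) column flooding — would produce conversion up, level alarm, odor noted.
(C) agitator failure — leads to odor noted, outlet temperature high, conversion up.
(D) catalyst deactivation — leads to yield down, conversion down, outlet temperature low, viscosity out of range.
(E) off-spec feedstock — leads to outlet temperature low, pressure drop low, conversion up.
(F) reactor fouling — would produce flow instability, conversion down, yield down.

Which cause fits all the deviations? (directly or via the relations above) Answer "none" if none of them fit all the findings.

For each candidate, compare predicted effects to what was observed:
(A) seal leak — does not account for viscosity out of range, level alarm, yield down
(B) column flooding — outlet temperature low NO; viscosity out of range NO; level alarm yes; conversion up yes; yield down NO
(C) agitator failure — outlet temperature low NO; viscosity out of range NO; level alarm NO; conversion up yes; yield down NO
(D) catalyst deactivation — outlet temperature low yes; viscosity out of range yes; level alarm NO; conversion up NO; yield down yes
(E) off-spec feedstock — outlet temperature low yes; viscosity out of range NO; level alarm NO; conversion up yes; yield down NO
(F) reactor fouling — fails on outlet temperature low, viscosity out of range, level alarm, conversion up (predicts conversion down, not conversion up)
Every candidate fails on at least one observation.

none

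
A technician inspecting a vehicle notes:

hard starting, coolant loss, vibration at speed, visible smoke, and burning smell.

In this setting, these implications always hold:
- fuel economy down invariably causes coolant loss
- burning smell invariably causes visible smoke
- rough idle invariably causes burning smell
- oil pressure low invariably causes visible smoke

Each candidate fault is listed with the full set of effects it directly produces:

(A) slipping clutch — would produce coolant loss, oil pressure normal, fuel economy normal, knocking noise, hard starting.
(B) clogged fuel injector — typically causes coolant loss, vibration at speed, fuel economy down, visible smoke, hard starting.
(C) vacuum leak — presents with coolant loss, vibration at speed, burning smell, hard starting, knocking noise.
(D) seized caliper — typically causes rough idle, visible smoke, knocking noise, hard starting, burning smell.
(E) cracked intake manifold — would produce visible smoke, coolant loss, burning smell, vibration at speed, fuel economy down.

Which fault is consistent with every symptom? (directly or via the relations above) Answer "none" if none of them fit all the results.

Per-candidate check:
(A) slipping clutch — hard starting yes; coolant loss yes; vibration at speed NO; visible smoke NO; burning smell NO
(B) clogged fuel injector — hard starting yes; coolant loss yes; vibration at speed yes; visible smoke yes; burning smell NO
(C) vacuum leak — accounts for every observation (visible smoke via burning smell → visible smoke)
(D) seized caliper — does not account for coolant loss, vibration at speed
(E) cracked intake manifold — hard starting NO; coolant loss yes; vibration at speed yes; visible smoke yes; burning smell yes
(C) is the only candidate with no mismatches.

C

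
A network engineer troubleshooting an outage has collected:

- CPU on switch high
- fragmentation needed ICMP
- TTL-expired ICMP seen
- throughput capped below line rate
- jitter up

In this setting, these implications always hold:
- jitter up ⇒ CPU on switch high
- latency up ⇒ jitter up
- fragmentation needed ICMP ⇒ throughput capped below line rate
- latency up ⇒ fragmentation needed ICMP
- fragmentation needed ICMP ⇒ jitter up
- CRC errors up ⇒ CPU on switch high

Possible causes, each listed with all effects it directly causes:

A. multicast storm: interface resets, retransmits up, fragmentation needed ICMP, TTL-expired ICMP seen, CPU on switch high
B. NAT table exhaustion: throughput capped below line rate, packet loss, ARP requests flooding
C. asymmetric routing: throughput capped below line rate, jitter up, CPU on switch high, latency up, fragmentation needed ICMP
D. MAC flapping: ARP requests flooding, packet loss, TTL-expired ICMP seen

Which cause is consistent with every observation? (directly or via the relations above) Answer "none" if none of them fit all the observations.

Testing each hypothesis:
(A) multicast storm — CPU on switch high yes; fragmentation needed ICMP yes; TTL-expired ICMP seen yes; throughput capped below line rate yes (through fragmentation needed ICMP → throughput capped below line rate); jitter up yes (through fragmentation needed ICMP → jitter up)
(B) NAT table exhaustion — does not account for CPU on switch high, fragmentation needed ICMP, TTL-expired ICMP seen, jitter up
(C) asymmetric routing — CPU on switch high yes; fragmentation needed ICMP yes; TTL-expired ICMP seen NO; throughput capped below line rate yes; jitter up yes
(D) MAC flapping — does not account for CPU on switch high, fragmentation needed ICMP, throughput capped below line rate, jitter up
(A) is the only candidate with no mismatches.

A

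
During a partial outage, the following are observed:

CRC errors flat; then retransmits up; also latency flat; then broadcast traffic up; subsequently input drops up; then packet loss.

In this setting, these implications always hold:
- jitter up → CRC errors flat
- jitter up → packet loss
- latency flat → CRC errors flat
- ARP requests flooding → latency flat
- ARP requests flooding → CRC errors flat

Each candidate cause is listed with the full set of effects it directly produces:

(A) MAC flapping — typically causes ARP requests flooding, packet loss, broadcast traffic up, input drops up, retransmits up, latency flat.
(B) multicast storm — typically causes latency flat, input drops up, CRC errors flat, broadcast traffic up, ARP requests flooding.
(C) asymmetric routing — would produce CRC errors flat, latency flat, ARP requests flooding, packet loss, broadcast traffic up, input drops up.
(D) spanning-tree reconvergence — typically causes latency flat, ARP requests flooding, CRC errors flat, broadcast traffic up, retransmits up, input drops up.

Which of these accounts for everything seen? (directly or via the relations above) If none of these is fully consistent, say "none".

A

For each candidate, compare predicted effects to what was observed:
(A) MAC flapping — CRC errors flat yes (by ARP requests flooding → CRC errors flat); retransmits up yes; latency flat yes; broadcast traffic up yes; input drops up yes; packet loss yes
(B) multicast storm — CRC errors flat yes; retransmits up NO; latency flat yes; broadcast traffic up yes; input drops up yes; packet loss NO
(C) asymmetric routing — CRC errors flat yes; retransmits up NO; latency flat yes; broadcast traffic up yes; input drops up yes; packet loss yes
(D) spanning-tree reconvergence — CRC errors flat yes; retransmits up yes; latency flat yes; broadcast traffic up yes; input drops up yes; packet loss NO
(A) is the only candidate with no mismatches.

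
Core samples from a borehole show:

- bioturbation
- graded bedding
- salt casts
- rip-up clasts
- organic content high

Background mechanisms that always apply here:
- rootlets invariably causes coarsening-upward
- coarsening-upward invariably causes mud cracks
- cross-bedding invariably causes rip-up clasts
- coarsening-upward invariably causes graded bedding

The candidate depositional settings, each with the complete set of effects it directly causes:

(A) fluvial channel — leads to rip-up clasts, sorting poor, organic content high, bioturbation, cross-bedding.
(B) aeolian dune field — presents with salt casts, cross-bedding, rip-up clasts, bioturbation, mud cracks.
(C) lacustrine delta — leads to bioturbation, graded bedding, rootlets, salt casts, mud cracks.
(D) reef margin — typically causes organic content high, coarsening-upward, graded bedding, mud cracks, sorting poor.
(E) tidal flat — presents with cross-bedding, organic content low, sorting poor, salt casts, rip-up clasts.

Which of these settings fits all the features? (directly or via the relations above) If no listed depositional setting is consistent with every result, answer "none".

For each candidate, compare predicted effects to what was observed:
(A) fluvial channel — does not account for graded bedding, salt casts
(B) aeolian dune field — does not account for graded bedding, organic content high
(C) lacustrine delta — bioturbation ✓; graded bedding ✓; salt casts ✓; rip-up clasts ✗; organic content high ✗
(D) reef margin — does not account for bioturbation, salt casts, rip-up clasts
(E) tidal flat — fails on bioturbation, graded bedding, organic content high (predicts organic content low, not organic content high)
No candidate is consistent with all observations.

none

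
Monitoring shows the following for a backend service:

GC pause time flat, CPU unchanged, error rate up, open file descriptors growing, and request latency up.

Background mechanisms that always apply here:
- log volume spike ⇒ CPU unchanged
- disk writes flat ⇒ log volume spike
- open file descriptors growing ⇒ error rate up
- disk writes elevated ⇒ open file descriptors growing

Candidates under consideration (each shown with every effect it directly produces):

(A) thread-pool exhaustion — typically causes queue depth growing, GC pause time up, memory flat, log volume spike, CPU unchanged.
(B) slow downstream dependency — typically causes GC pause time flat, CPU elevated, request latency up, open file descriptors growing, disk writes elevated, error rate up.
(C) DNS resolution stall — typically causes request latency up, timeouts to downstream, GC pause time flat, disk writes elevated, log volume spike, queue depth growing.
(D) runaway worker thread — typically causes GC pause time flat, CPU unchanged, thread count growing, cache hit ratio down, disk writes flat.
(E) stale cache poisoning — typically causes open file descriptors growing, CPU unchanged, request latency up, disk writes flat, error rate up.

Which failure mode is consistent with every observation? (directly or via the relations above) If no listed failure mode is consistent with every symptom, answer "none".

C

Per-candidate check:
(A) thread-pool exhaustion — fails on GC pause time flat, error rate up, open file descriptors growing, request latency up (predicts GC pause time up, not GC pause time flat)
(B) slow downstream dependency — fails on CPU unchanged (predicts CPU elevated, not CPU unchanged)
(C) DNS resolution stall — GC pause time flat yes; CPU unchanged yes (through log volume spike → CPU unchanged); error rate up yes (through disk writes elevated → open file descriptors growing → error rate up); open file descriptors growing yes (through disk writes elevated → open file descriptors growing); request latency up yes
(D) runaway worker thread — GC pause time flat yes; CPU unchanged yes; error rate up NO; open file descriptors growing NO; request latency up NO
(E) stale cache poisoning — GC pause time flat NO; CPU unchanged yes; error rate up yes; open file descriptors growing yes; request latency up yes
(C) alone accounts for all the evidence.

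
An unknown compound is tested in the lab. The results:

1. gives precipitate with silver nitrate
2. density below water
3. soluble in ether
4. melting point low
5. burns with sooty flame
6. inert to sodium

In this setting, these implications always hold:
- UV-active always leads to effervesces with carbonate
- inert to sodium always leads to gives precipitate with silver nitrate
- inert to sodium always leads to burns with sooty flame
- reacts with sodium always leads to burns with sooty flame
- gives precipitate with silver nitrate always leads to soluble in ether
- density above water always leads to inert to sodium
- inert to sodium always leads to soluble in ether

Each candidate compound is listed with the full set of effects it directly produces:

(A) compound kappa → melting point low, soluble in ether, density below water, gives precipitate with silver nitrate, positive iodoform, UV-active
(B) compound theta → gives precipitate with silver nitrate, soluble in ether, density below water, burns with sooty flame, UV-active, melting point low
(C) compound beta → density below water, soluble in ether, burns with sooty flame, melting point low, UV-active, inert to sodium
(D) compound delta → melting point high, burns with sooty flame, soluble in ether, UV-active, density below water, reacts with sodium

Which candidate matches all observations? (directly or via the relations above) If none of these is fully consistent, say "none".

For each candidate, compare predicted effects to what was observed:
(A) compound kappa — does not account for burns with sooty flame, inert to sodium
(B) compound theta — gives precipitate with silver nitrate yes; density below water yes; soluble in ether yes; melting point low yes; burns with sooty flame yes; inert to sodium NO
(C) compound beta — gives precipitate with silver nitrate yes (by inert to sodium → gives precipitate with silver nitrate); density below water yes; soluble in ether yes; melting point low yes; burns with sooty flame yes; inert to sodium yes
(D) compound delta — fails on gives precipitate with silver nitrate, melting point low, inert to sodium (predicts melting point high, not melting point low; predicts reacts with sodium, not inert to sodium)
Only (C) is consistent with every observation.

C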